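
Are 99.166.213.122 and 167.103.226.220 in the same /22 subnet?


Mask: 255.255.252.0
99.166.213.122 AND mask = 99.166.212.0
167.103.226.220 AND mask = 167.103.224.0
No, different subnets (99.166.212.0 vs 167.103.224.0)


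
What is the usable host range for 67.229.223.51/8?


Network: 67.0.0.0
Broadcast: 67.255.255.255
First usable = network + 1
Last usable = broadcast - 1
Range: 67.0.0.1 to 67.255.255.254


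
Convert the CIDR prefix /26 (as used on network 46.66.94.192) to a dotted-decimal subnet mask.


/26 means 26 network bits, 6 host bits
Binary: 11111111111111111111111111000000
Mask: 255.255.255.192


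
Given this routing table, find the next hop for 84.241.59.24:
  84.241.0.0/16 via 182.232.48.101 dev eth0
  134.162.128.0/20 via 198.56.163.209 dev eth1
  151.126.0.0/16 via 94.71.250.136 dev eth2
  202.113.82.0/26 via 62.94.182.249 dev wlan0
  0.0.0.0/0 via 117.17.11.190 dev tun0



Longest prefix match for 84.241.59.24:
  /16 84.241.0.0: MATCH
  /20 134.162.128.0: no
  /16 151.126.0.0: no
  /26 202.113.82.0: no
  /0 0.0.0.0: MATCH
Selected: next-hop 182.232.48.101 via eth0 (matched /16)


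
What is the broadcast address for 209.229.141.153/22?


Network: 209.229.140.0/22
Host bits = 10
Set all host bits to 1:
Broadcast: 209.229.143.255


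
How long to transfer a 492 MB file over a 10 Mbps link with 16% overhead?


Effective throughput = 10 * (1 - 16/100) = 8.4 Mbps
File size in Mb = 492 * 8 = 3936 Mb
Time = 3936 / 8.4
Time = 468.5714 seconds


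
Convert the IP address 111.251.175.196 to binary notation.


111 = 01101111
251 = 11111011
175 = 10101111
196 = 11000100
Binary: 01101111.11111011.10101111.11000100


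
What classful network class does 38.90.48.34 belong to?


First octet: 38
Binary: 00100110
0xxxxxxx -> Class A (1-126)
Class A, default mask 255.0.0.0 (/8)


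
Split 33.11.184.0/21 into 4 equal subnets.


New prefix = 21 + 2 = 23
Each subnet has 512 addresses
  33.11.184.0/23
  33.11.186.0/23
  33.11.188.0/23
  33.11.190.0/23
Subnets: 33.11.184.0/23, 33.11.186.0/23, 33.11.188.0/23, 33.11.190.0/23


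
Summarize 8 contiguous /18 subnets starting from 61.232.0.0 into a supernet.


Original prefix: /18
Number of subnets: 8 = 2^3
New prefix = 18 - 3 = 15
Supernet: 61.232.0.0/15


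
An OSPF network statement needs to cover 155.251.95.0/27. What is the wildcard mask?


Subnet mask: 255.255.255.224
Wildcard = 255.255.255.255 - subnet mask
255 - 255 = 0
255 - 255 = 0
255 - 255 = 0
255 - 224 = 31
Wildcard: 0.0.0.31


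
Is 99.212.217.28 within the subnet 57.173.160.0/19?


Subnet network: 57.173.160.0
Test IP AND mask: 99.212.192.0
No, 99.212.217.28 is not in 57.173.160.0/19


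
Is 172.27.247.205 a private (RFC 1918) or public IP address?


RFC 1918 private ranges:
  10.0.0.0/8 (10.0.0.0 - 10.255.255.255)
  172.16.0.0/12 (172.16.0.0 - 172.31.255.255)
  192.168.0.0/16 (192.168.0.0 - 192.168.255.255)
Private (in 172.16.0.0/12)


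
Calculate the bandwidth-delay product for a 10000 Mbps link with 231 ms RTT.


BDP = bandwidth * RTT
= 10000 Mbps * 231 ms
= 10000 * 1e6 * 231 / 1000 bits
= 2310000000 bits
= 288750000 bytes
= 281982.4219 KB
BDP = 2310000000 bits (288750000 bytes)


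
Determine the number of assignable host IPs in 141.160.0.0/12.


Host bits = 32 - 12 = 20
Total addresses = 2^20 = 1048576
Usable = total - 2 (network and broadcast)
Usable hosts: 1048574


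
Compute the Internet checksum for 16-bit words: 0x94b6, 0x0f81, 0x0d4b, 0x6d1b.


Sum all words (with carry folding):
+ 0x94b6 = 0x94b6
+ 0x0f81 = 0xa437
+ 0x0d4b = 0xb182
+ 0x6d1b = 0x1e9e
One's complement: ~0x1e9e
Checksum = 0xe161


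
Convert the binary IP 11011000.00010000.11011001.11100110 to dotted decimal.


11011000 = 216
00010000 = 16
11011001 = 217
11100110 = 230
IP: 216.16.217.230


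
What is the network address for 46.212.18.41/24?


IP:   00101110.11010100.00010010.00101001
Mask: 11111111.11111111.11111111.00000000
AND operation:
Net:  00101110.11010100.00010010.00000000
Network: 46.212.18.0/24


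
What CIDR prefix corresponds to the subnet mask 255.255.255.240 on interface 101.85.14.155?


Binary: 11111111.11111111.11111111.11110000
Count leading 1s
Prefix: /28


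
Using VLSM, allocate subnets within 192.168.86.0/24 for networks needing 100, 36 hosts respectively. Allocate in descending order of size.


100 hosts -> /25 (126 usable): 192.168.86.0/25
36 hosts -> /26 (62 usable): 192.168.86.128/26
Allocation: 192.168.86.0/25 (100 hosts, 126 usable); 192.168.86.128/26 (36 hosts, 62 usable)


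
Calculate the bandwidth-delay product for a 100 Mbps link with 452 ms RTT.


BDP = bandwidth * RTT
= 100 Mbps * 452 ms
= 100 * 1e6 * 452 / 1000 bits
= 45200000 bits
= 5650000 bytes
= 5517.5781 KB
BDP = 45200000 bits (5650000 bytes)


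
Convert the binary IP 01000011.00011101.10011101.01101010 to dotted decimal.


01000011 = 67
00011101 = 29
10011101 = 157
01101010 = 106
IP: 67.29.157.106


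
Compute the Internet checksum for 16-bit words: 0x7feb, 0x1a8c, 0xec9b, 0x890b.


Sum all words (with carry folding):
+ 0x7feb = 0x7feb
+ 0x1a8c = 0x9a77
+ 0xec9b = 0x8713
+ 0x890b = 0x101f
One's complement: ~0x101f
Checksum = 0xefe0


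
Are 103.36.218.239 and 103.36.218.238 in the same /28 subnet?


Mask: 255.255.255.240
103.36.218.239 AND mask = 103.36.218.224
103.36.218.238 AND mask = 103.36.218.224
Yes, same subnet (103.36.218.224)


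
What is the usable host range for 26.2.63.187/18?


Network: 26.2.0.0
Broadcast: 26.2.63.255
First usable = network + 1
Last usable = broadcast - 1
Range: 26.2.0.1 to 26.2.63.254


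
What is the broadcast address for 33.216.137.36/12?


Network: 33.208.0.0/12
Host bits = 20
Set all host bits to 1:
Broadcast: 33.223.255.255


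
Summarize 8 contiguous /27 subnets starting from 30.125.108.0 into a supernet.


Original prefix: /27
Number of subnets: 8 = 2^3
New prefix = 27 - 3 = 24
Supernet: 30.125.108.0/24


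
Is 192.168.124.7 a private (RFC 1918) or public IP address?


RFC 1918 private ranges:
  10.0.0.0/8 (10.0.0.0 - 10.255.255.255)
  172.16.0.0/12 (172.16.0.0 - 172.31.255.255)
  192.168.0.0/16 (192.168.0.0 - 192.168.255.255)
Private (in 192.168.0.0/16)


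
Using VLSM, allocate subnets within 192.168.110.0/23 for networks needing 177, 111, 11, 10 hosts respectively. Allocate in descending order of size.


177 hosts -> /24 (254 usable): 192.168.110.0/24
111 hosts -> /25 (126 usable): 192.168.111.0/25
11 hosts -> /28 (14 usable): 192.168.111.128/28
10 hosts -> /28 (14 usable): 192.168.111.144/28
Allocation: 192.168.110.0/24 (177 hosts, 254 usable); 192.168.111.0/25 (111 hosts, 126 usable); 192.168.111.128/28 (11 hosts, 14 usable); 192.168.111.144/28 (10 hosts, 14 usable)


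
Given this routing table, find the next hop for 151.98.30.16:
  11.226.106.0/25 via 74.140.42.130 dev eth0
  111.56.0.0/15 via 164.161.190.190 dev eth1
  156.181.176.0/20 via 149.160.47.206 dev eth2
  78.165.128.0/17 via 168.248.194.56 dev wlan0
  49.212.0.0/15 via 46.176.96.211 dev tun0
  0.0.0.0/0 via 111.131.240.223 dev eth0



Longest prefix match for 151.98.30.16:
  /25 11.226.106.0: no
  /15 111.56.0.0: no
  /20 156.181.176.0: no
  /17 78.165.128.0: no
  /15 49.212.0.0: no
  /0 0.0.0.0: MATCH
Selected: next-hop 111.131.240.223 via eth0 (matched /0)


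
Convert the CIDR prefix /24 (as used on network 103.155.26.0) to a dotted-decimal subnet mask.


/24 means 24 network bits, 8 host bits
Binary: 11111111111111111111111100000000
Mask: 255.255.255.0


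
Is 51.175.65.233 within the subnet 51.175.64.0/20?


Subnet network: 51.175.64.0
Test IP AND mask: 51.175.64.0
Yes, 51.175.65.233 is in 51.175.64.0/20


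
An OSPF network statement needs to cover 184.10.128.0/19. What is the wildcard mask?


Subnet mask: 255.255.224.0
Wildcard = 255.255.255.255 - subnet mask
255 - 255 = 0
255 - 255 = 0
255 - 224 = 31
255 - 0 = 255
Wildcard: 0.0.31.255


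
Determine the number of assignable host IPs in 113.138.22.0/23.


Host bits = 32 - 23 = 9
Total addresses = 2^9 = 512
Usable = total - 2 (network and broadcast)
Usable hosts: 510


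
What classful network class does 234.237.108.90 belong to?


First octet: 234
Binary: 11101010
1110xxxx -> Class D (224-239)
Class D (multicast), default mask N/A


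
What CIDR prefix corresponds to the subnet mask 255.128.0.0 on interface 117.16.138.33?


Binary: 11111111.10000000.00000000.00000000
Count leading 1s
Prefix: /9


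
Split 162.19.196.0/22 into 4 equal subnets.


New prefix = 22 + 2 = 24
Each subnet has 256 addresses
  162.19.196.0/24
  162.19.197.0/24
  162.19.198.0/24
  162.19.199.0/24
Subnets: 162.19.196.0/24, 162.19.197.0/24, 162.19.198.0/24, 162.19.199.0/24


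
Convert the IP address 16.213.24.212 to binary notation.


16 = 00010000
213 = 11010101
24 = 00011000
212 = 11010100
Binary: 00010000.11010101.00011000.11010100


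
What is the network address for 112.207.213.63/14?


IP:   01110000.11001111.11010101.00111111
Mask: 11111111.11111100.00000000.00000000
AND operation:
Net:  01110000.11001100.00000000.00000000
Network: 112.204.0.0/14


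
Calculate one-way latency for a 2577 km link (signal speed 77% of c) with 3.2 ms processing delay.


Speed = 0.77 * 3e5 km/s = 231000 km/s
Propagation delay = 2577 / 231000 = 0.0112 s = 11.1558 ms
Processing delay = 3.2 ms
Total one-way latency = 14.3558 ms


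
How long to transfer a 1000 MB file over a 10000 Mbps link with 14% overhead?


Effective throughput = 10000 * (1 - 14/100) = 8600 Mbps
File size in Mb = 1000 * 8 = 8000 Mb
Time = 8000 / 8600
Time = 0.9302 seconds


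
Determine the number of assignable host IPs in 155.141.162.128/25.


Host bits = 32 - 25 = 7
Total addresses = 2^7 = 128
Usable = total - 2 (network and broadcast)
Usable hosts: 126


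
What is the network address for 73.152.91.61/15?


IP:   01001001.10011000.01011011.00111101
Mask: 11111111.11111110.00000000.00000000
AND operation:
Net:  01001001.10011000.00000000.00000000
Network: 73.152.0.0/15


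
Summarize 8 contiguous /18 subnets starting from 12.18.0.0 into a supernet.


Original prefix: /18
Number of subnets: 8 = 2^3
New prefix = 18 - 3 = 15
Supernet: 12.18.0.0/15


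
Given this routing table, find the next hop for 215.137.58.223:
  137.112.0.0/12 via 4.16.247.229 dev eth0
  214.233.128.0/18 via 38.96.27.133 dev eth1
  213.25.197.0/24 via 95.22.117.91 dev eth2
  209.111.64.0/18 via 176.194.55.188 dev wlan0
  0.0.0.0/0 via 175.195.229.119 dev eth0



Longest prefix match for 215.137.58.223:
  /12 137.112.0.0: no
  /18 214.233.128.0: no
  /24 213.25.197.0: no
  /18 209.111.64.0: no
  /0 0.0.0.0: MATCH
Selected: next-hop 175.195.229.119 via eth0 (matched /0)


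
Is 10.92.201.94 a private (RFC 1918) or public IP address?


RFC 1918 private ranges:
  10.0.0.0/8 (10.0.0.0 - 10.255.255.255)
  172.16.0.0/12 (172.16.0.0 - 172.31.255.255)
  192.168.0.0/16 (192.168.0.0 - 192.168.255.255)
Private (in 10.0.0.0/8)


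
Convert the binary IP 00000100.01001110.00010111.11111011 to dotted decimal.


00000100 = 4
01001110 = 78
00010111 = 23
11111011 = 251
IP: 4.78.23.251


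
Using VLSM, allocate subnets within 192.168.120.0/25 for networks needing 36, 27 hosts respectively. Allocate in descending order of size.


36 hosts -> /26 (62 usable): 192.168.120.0/26
27 hosts -> /27 (30 usable): 192.168.120.64/27
Allocation: 192.168.120.0/26 (36 hosts, 62 usable); 192.168.120.64/27 (27 hosts, 30 usable)


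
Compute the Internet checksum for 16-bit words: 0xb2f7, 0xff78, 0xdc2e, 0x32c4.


Sum all words (with carry folding):
+ 0xb2f7 = 0xb2f7
+ 0xff78 = 0xb270
+ 0xdc2e = 0x8e9f
+ 0x32c4 = 0xc163
One's complement: ~0xc163
Checksum = 0x3e9c


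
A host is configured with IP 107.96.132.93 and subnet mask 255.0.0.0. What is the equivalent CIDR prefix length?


Binary: 11111111.00000000.00000000.00000000
Count leading 1s
Prefix: /8


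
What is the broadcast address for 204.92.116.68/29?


Network: 204.92.116.64/29
Host bits = 3
Set all host bits to 1:
Broadcast: 204.92.116.71


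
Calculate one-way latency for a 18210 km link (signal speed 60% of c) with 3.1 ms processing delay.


Speed = 0.6 * 3e5 km/s = 180000 km/s
Propagation delay = 18210 / 180000 = 0.1012 s = 101.1667 ms
Processing delay = 3.1 ms
Total one-way latency = 104.2667 ms


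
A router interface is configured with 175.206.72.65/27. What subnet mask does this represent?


/27 means 27 network bits, 5 host bits
Binary: 11111111111111111111111111100000
Mask: 255.255.255.224


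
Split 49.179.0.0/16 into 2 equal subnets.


New prefix = 16 + 1 = 17
Each subnet has 32768 addresses
  49.179.0.0/17
  49.179.128.0/17
Subnets: 49.179.0.0/17, 49.179.128.0/17


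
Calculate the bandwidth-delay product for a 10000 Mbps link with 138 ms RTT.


BDP = bandwidth * RTT
= 10000 Mbps * 138 ms
= 10000 * 1e6 * 138 / 1000 bits
= 1380000000 bits
= 172500000 bytes
= 168457.0312 KB
BDP = 1380000000 bits (172500000 bytes)


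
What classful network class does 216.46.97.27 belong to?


First octet: 216
Binary: 11011000
110xxxxx -> Class C (192-223)
Class C, default mask 255.255.255.0 (/24)


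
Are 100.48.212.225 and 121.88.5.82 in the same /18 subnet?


Mask: 255.255.192.0
100.48.212.225 AND mask = 100.48.192.0
121.88.5.82 AND mask = 121.88.0.0
No, different subnets (100.48.192.0 vs 121.88.0.0)


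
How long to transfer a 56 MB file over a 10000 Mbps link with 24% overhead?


Effective throughput = 10000 * (1 - 24/100) = 7600 Mbps
File size in Mb = 56 * 8 = 448 Mb
Time = 448 / 7600
Time = 0.0589 seconds


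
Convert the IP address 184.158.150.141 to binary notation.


184 = 10111000
158 = 10011110
150 = 10010110
141 = 10001101
Binary: 10111000.10011110.10010110.10001101


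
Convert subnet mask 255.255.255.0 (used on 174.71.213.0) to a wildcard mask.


Subnet mask: 255.255.255.0
Wildcard = 255.255.255.255 - subnet mask
255 - 255 = 0
255 - 255 = 0
255 - 255 = 0
255 - 0 = 255
Wildcard: 0.0.0.255


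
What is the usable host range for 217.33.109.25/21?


Network: 217.33.104.0
Broadcast: 217.33.111.255
First usable = network + 1
Last usable = broadcast - 1
Range: 217.33.104.1 to 217.33.111.254


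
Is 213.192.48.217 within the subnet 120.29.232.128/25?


Subnet network: 120.29.232.128
Test IP AND mask: 213.192.48.128
No, 213.192.48.217 is not in 120.29.232.128/25


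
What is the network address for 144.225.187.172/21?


IP:   10010000.11100001.10111011.10101100
Mask: 11111111.11111111.11111000.00000000
AND operation:
Net:  10010000.11100001.10111000.00000000
Network: 144.225.184.0/21


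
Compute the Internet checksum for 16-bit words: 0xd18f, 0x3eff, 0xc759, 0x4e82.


Sum all words (with carry folding):
+ 0xd18f = 0xd18f
+ 0x3eff = 0x108f
+ 0xc759 = 0xd7e8
+ 0x4e82 = 0x266b
One's complement: ~0x266b
Checksum = 0xd994


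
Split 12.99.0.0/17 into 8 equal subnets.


New prefix = 17 + 3 = 20
Each subnet has 4096 addresses
  12.99.0.0/20
  12.99.16.0/20
  12.99.32.0/20
  12.99.48.0/20
  12.99.64.0/20
  12.99.80.0/20
  12.99.96.0/20
  12.99.112.0/20
Subnets: 12.99.0.0/20, 12.99.16.0/20, 12.99.32.0/20, 12.99.48.0/20, 12.99.64.0/20, 12.99.80.0/20, 12.99.96.0/20, 12.99.112.0/20


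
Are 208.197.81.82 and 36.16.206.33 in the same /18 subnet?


Mask: 255.255.192.0
208.197.81.82 AND mask = 208.197.64.0
36.16.206.33 AND mask = 36.16.192.0
No, different subnets (208.197.64.0 vs 36.16.192.0)


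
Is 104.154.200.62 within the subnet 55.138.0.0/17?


Subnet network: 55.138.0.0
Test IP AND mask: 104.154.128.0
No, 104.154.200.62 is not in 55.138.0.0/17


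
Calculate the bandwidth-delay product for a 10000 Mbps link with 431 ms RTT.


BDP = bandwidth * RTT
= 10000 Mbps * 431 ms
= 10000 * 1e6 * 431 / 1000 bits
= 4310000000 bits
= 538750000 bytes
= 526123.0469 KB
BDP = 4310000000 bits (538750000 bytes)


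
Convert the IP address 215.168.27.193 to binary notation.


215 = 11010111
168 = 10101000
27 = 00011011
193 = 11000001
Binary: 11010111.10101000.00011011.11000001


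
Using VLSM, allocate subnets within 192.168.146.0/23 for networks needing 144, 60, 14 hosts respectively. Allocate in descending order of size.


144 hosts -> /24 (254 usable): 192.168.146.0/24
60 hosts -> /26 (62 usable): 192.168.147.0/26
14 hosts -> /28 (14 usable): 192.168.147.64/28
Allocation: 192.168.146.0/24 (144 hosts, 254 usable); 192.168.147.0/26 (60 hosts, 62 usable); 192.168.147.64/28 (14 hosts, 14 usable)


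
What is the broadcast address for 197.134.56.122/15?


Network: 197.134.0.0/15
Host bits = 17
Set all host bits to 1:
Broadcast: 197.135.255.255


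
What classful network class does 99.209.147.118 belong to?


First octet: 99
Binary: 01100011
0xxxxxxx -> Class A (1-126)
Class A, default mask 255.0.0.0 (/8)


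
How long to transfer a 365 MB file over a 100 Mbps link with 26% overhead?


Effective throughput = 100 * (1 - 26/100) = 74 Mbps
File size in Mb = 365 * 8 = 2920 Mb
Time = 2920 / 74
Time = 39.4595 seconds


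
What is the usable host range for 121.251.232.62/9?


Network: 121.128.0.0
Broadcast: 121.255.255.255
First usable = network + 1
Last usable = broadcast - 1
Range: 121.128.0.1 to 121.255.255.254


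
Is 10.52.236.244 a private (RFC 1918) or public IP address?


RFC 1918 private ranges:
  10.0.0.0/8 (10.0.0.0 - 10.255.255.255)
  172.16.0.0/12 (172.16.0.0 - 172.31.255.255)
  192.168.0.0/16 (192.168.0.0 - 192.168.255.255)
Private (in 10.0.0.0/8)


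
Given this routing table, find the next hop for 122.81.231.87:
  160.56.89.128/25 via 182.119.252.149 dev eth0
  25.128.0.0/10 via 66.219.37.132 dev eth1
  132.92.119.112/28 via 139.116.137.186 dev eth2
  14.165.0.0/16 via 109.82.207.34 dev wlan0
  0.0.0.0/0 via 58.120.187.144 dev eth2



Longest prefix match for 122.81.231.87:
  /25 160.56.89.128: no
  /10 25.128.0.0: no
  /28 132.92.119.112: no
  /16 14.165.0.0: no
  /0 0.0.0.0: MATCH
Selected: next-hop 58.120.187.144 via eth2 (matched /0)


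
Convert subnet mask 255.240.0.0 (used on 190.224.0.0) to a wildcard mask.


Subnet mask: 255.240.0.0
Wildcard = 255.255.255.255 - subnet mask
255 - 255 = 0
255 - 240 = 15
255 - 0 = 255
255 - 0 = 255
Wildcard: 0.15.255.255


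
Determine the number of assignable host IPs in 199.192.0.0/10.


Host bits = 32 - 10 = 22
Total addresses = 2^22 = 4194304
Usable = total - 2 (network and broadcast)
Usable hosts: 4194302


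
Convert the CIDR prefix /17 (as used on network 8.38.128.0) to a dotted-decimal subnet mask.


/17 means 17 network bits, 15 host bits
Binary: 11111111111111111000000000000000
Mask: 255.255.128.0


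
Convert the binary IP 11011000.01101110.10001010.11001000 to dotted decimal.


11011000 = 216
01101110 = 110
10001010 = 138
11001000 = 200
IP: 216.110.138.200


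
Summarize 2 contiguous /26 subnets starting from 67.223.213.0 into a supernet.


Original prefix: /26
Number of subnets: 2 = 2^1
New prefix = 26 - 1 = 25
Supernet: 67.223.213.0/25


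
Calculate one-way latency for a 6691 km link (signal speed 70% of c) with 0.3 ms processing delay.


Speed = 0.7 * 3e5 km/s = 210000 km/s
Propagation delay = 6691 / 210000 = 0.0319 s = 31.8619 ms
Processing delay = 0.3 ms
Total one-way latency = 32.1619 ms


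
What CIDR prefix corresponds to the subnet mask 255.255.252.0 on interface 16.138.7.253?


Binary: 11111111.11111111.11111100.00000000
Count leading 1s
Prefix: /22


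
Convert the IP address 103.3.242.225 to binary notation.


103 = 01100111
3 = 00000011
242 = 11110010
225 = 11100001
Binary: 01100111.00000011.11110010.11100001


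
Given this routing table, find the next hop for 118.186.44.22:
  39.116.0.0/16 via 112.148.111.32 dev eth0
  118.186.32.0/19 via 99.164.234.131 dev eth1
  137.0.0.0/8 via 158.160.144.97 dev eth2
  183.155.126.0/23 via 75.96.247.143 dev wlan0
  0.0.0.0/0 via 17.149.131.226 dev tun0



Longest prefix match for 118.186.44.22:
  /16 39.116.0.0: no
  /19 118.186.32.0: MATCH
  /8 137.0.0.0: no
  /23 183.155.126.0: no
  /0 0.0.0.0: MATCH
Selected: next-hop 99.164.234.131 via eth1 (matched /19)


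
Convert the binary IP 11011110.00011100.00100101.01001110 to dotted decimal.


11011110 = 222
00011100 = 28
00100101 = 37
01001110 = 78
IP: 222.28.37.78


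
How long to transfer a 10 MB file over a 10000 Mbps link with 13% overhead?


Effective throughput = 10000 * (1 - 13/100) = 8700 Mbps
File size in Mb = 10 * 8 = 80 Mb
Time = 80 / 8700
Time = 0.0092 seconds


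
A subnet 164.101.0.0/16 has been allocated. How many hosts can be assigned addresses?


Host bits = 32 - 16 = 16
Total addresses = 2^16 = 65536
Usable = total - 2 (network and broadcast)
Usable hosts: 65534


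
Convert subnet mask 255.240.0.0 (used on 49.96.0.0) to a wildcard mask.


Subnet mask: 255.240.0.0
Wildcard = 255.255.255.255 - subnet mask
255 - 255 = 0
255 - 240 = 15
255 - 0 = 255
255 - 0 = 255
Wildcard: 0.15.255.255


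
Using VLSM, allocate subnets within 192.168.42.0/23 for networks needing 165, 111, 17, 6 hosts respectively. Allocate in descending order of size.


165 hosts -> /24 (254 usable): 192.168.42.0/24
111 hosts -> /25 (126 usable): 192.168.43.0/25
17 hosts -> /27 (30 usable): 192.168.43.128/27
6 hosts -> /29 (6 usable): 192.168.43.160/29
Allocation: 192.168.42.0/24 (165 hosts, 254 usable); 192.168.43.0/25 (111 hosts, 126 usable); 192.168.43.128/27 (17 hosts, 30 usable); 192.168.43.160/29 (6 hosts, 6 usable)


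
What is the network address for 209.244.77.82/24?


IP:   11010001.11110100.01001101.01010010
Mask: 11111111.11111111.11111111.00000000
AND operation:
Net:  11010001.11110100.01001101.00000000
Network: 209.244.77.0/24


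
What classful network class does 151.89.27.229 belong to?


First octet: 151
Binary: 10010111
10xxxxxx -> Class B (128-191)
Class B, default mask 255.255.0.0 (/16)


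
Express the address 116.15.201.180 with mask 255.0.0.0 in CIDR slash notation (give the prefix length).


Binary: 11111111.00000000.00000000.00000000
Count leading 1s
Prefix: /8


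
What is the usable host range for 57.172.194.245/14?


Network: 57.172.0.0
Broadcast: 57.175.255.255
First usable = network + 1
Last usable = broadcast - 1
Range: 57.172.0.1 to 57.175.255.254


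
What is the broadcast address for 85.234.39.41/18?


Network: 85.234.0.0/18
Host bits = 14
Set all host bits to 1:
Broadcast: 85.234.63.255


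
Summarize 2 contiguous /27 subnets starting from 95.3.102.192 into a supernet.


Original prefix: /27
Number of subnets: 2 = 2^1
New prefix = 27 - 1 = 26
Supernet: 95.3.102.192/26


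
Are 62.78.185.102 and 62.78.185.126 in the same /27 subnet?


Mask: 255.255.255.224
62.78.185.102 AND mask = 62.78.185.96
62.78.185.126 AND mask = 62.78.185.96
Yes, same subnet (62.78.185.96)


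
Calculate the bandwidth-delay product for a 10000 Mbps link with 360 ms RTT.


BDP = bandwidth * RTT
= 10000 Mbps * 360 ms
= 10000 * 1e6 * 360 / 1000 bits
= 3600000000 bits
= 450000000 bytes
= 439453.125 KB
BDP = 3600000000 bits (450000000 bytes)


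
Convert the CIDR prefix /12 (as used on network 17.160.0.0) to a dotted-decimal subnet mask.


/12 means 12 network bits, 20 host bits
Binary: 11111111111100000000000000000000
Mask: 255.240.0.0


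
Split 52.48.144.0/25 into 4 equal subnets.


New prefix = 25 + 2 = 27
Each subnet has 32 addresses
  52.48.144.0/27
  52.48.144.32/27
  52.48.144.64/27
  52.48.144.96/27
Subnets: 52.48.144.0/27, 52.48.144.32/27, 52.48.144.64/27, 52.48.144.96/27


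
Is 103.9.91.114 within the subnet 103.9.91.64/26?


Subnet network: 103.9.91.64
Test IP AND mask: 103.9.91.64
Yes, 103.9.91.114 is in 103.9.91.64/26


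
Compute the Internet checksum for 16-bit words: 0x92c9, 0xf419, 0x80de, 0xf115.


Sum all words (with carry folding):
+ 0x92c9 = 0x92c9
+ 0xf419 = 0x86e3
+ 0x80de = 0x07c2
+ 0xf115 = 0xf8d7
One's complement: ~0xf8d7
Checksum = 0x0728


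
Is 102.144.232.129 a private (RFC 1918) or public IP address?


RFC 1918 private ranges:
  10.0.0.0/8 (10.0.0.0 - 10.255.255.255)
  172.16.0.0/12 (172.16.0.0 - 172.31.255.255)
  192.168.0.0/16 (192.168.0.0 - 192.168.255.255)
Public (not in any RFC 1918 range)


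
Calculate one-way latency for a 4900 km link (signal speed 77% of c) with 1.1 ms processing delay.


Speed = 0.77 * 3e5 km/s = 231000 km/s
Propagation delay = 4900 / 231000 = 0.0212 s = 21.2121 ms
Processing delay = 1.1 ms
Total one-way latency = 22.3121 ms


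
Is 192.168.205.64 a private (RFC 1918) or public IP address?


RFC 1918 private ranges:
  10.0.0.0/8 (10.0.0.0 - 10.255.255.255)
  172.16.0.0/12 (172.16.0.0 - 172.31.255.255)
  192.168.0.0/16 (192.168.0.0 - 192.168.255.255)
Private (in 192.168.0.0/16)


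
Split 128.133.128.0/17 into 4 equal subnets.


New prefix = 17 + 2 = 19
Each subnet has 8192 addresses
  128.133.128.0/19
  128.133.160.0/19
  128.133.192.0/19
  128.133.224.0/19
Subnets: 128.133.128.0/19, 128.133.160.0/19, 128.133.192.0/19, 128.133.224.0/19


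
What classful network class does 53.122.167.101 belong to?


First octet: 53
Binary: 00110101
0xxxxxxx -> Class A (1-126)
Class A, default mask 255.0.0.0 (/8)


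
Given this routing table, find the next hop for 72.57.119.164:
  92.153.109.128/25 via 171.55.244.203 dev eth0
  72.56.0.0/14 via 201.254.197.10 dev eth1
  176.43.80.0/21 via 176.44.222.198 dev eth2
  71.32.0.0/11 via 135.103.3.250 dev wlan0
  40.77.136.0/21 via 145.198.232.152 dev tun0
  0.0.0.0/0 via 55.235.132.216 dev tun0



Longest prefix match for 72.57.119.164:
  /25 92.153.109.128: no
  /14 72.56.0.0: MATCH
  /21 176.43.80.0: no
  /11 71.32.0.0: no
  /21 40.77.136.0: no
  /0 0.0.0.0: MATCH
Selected: next-hop 201.254.197.10 via eth1 (matched /14)


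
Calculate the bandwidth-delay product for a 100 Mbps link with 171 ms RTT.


BDP = bandwidth * RTT
= 100 Mbps * 171 ms
= 100 * 1e6 * 171 / 1000 bits
= 17100000 bits
= 2137500 bytes
= 2087.4023 KB
BDP = 17100000 bits (2137500 bytes)


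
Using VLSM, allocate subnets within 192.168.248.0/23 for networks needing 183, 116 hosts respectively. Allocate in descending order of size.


183 hosts -> /24 (254 usable): 192.168.248.0/24
116 hosts -> /25 (126 usable): 192.168.249.0/25
Allocation: 192.168.248.0/24 (183 hosts, 254 usable); 192.168.249.0/25 (116 hosts, 126 usable)


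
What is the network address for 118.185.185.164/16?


IP:   01110110.10111001.10111001.10100100
Mask: 11111111.11111111.00000000.00000000
AND operation:
Net:  01110110.10111001.00000000.00000000
Network: 118.185.0.0/16


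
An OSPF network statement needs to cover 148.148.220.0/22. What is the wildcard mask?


Subnet mask: 255.255.252.0
Wildcard = 255.255.255.255 - subnet mask
255 - 255 = 0
255 - 255 = 0
255 - 252 = 3
255 - 0 = 255
Wildcard: 0.0.3.255


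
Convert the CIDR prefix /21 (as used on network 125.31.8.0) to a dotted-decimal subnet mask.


/21 means 21 network bits, 11 host bits
Binary: 11111111111111111111100000000000
Mask: 255.255.248.0


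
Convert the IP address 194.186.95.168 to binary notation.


194 = 11000010
186 = 10111010
95 = 01011111
168 = 10101000
Binary: 11000010.10111010.01011111.10101000


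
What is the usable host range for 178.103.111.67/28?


Network: 178.103.111.64
Broadcast: 178.103.111.79
First usable = network + 1
Last usable = broadcast - 1
Range: 178.103.111.65 to 178.103.111.78


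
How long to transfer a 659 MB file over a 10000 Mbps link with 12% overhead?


Effective throughput = 10000 * (1 - 12/100) = 8800 Mbps
File size in Mb = 659 * 8 = 5272 Mb
Time = 5272 / 8800
Time = 0.5991 seconds


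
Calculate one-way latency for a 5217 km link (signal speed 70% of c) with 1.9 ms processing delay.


Speed = 0.7 * 3e5 km/s = 210000 km/s
Propagation delay = 5217 / 210000 = 0.0248 s = 24.8429 ms
Processing delay = 1.9 ms
Total one-way latency = 26.7429 ms


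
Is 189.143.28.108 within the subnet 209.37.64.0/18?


Subnet network: 209.37.64.0
Test IP AND mask: 189.143.0.0
No, 189.143.28.108 is not in 209.37.64.0/18


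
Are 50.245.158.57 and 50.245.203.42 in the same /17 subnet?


Mask: 255.255.128.0
50.245.158.57 AND mask = 50.245.128.0
50.245.203.42 AND mask = 50.245.128.0
Yes, same subnet (50.245.128.0)


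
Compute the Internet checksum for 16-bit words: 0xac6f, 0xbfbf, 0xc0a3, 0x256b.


Sum all words (with carry folding):
+ 0xac6f = 0xac6f
+ 0xbfbf = 0x6c2f
+ 0xc0a3 = 0x2cd3
+ 0x256b = 0x523e
One's complement: ~0x523e
Checksum = 0xadc1


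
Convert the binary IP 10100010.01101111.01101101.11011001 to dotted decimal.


10100010 = 162
01101111 = 111
01101101 = 109
11011001 = 217
IP: 162.111.109.217


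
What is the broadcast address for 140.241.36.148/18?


Network: 140.241.0.0/18
Host bits = 14
Set all host bits to 1:
Broadcast: 140.241.63.255


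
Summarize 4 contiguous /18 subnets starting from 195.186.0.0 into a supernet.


Original prefix: /18
Number of subnets: 4 = 2^2
New prefix = 18 - 2 = 16
Supernet: 195.186.0.0/16


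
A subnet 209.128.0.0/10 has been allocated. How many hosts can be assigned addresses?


Host bits = 32 - 10 = 22
Total addresses = 2^22 = 4194304
Usable = total - 2 (network and broadcast)
Usable hosts: 4194302


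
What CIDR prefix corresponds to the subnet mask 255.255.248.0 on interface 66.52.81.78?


Binary: 11111111.11111111.11111000.00000000
Count leading 1s
Prefix: /21


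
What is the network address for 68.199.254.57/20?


IP:   01000100.11000111.11111110.00111001
Mask: 11111111.11111111.11110000.00000000
AND operation:
Net:  01000100.11000111.11110000.00000000
Network: 68.199.240.0/20


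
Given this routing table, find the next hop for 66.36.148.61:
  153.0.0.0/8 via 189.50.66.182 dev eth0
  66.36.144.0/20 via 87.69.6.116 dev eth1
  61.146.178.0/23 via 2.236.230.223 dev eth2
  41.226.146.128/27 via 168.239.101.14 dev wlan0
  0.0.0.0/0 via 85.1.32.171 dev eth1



Longest prefix match for 66.36.148.61:
  /8 153.0.0.0: no
  /20 66.36.144.0: MATCH
  /23 61.146.178.0: no
  /27 41.226.146.128: no
  /0 0.0.0.0: MATCH
Selected: next-hop 87.69.6.116 via eth1 (matched /20)


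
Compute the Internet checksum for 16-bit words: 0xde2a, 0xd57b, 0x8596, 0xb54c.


Sum all words (with carry folding):
+ 0xde2a = 0xde2a
+ 0xd57b = 0xb3a6
+ 0x8596 = 0x393d
+ 0xb54c = 0xee89
One's complement: ~0xee89
Checksum = 0x1176


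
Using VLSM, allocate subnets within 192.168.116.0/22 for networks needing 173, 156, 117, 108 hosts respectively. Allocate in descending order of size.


173 hosts -> /24 (254 usable): 192.168.116.0/24
156 hosts -> /24 (254 usable): 192.168.117.0/24
117 hosts -> /25 (126 usable): 192.168.118.0/25
108 hosts -> /25 (126 usable): 192.168.118.128/25
Allocation: 192.168.116.0/24 (173 hosts, 254 usable); 192.168.117.0/24 (156 hosts, 254 usable); 192.168.118.0/25 (117 hosts, 126 usable); 192.168.118.128/25 (108 hosts, 126 usable)


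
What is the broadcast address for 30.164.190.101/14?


Network: 30.164.0.0/14
Host bits = 18
Set all host bits to 1:
Broadcast: 30.167.255.255


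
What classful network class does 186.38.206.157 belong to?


First octet: 186
Binary: 10111010
10xxxxxx -> Class B (128-191)
Class B, default mask 255.255.0.0 (/16)


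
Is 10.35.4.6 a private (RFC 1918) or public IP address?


RFC 1918 private ranges:
  10.0.0.0/8 (10.0.0.0 - 10.255.255.255)
  172.16.0.0/12 (172.16.0.0 - 172.31.255.255)
  192.168.0.0/16 (192.168.0.0 - 192.168.255.255)
Private (in 10.0.0.0/8)


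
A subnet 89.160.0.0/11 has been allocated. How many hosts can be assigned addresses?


Host bits = 32 - 11 = 21
Total addresses = 2^21 = 2097152
Usable = total - 2 (network and broadcast)
Usable hosts: 2097150


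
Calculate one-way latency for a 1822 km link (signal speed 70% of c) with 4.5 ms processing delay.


Speed = 0.7 * 3e5 km/s = 210000 km/s
Propagation delay = 1822 / 210000 = 0.0087 s = 8.6762 ms
Processing delay = 4.5 ms
Total one-way latency = 13.1762 ms


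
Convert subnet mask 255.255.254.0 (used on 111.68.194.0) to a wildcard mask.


Subnet mask: 255.255.254.0
Wildcard = 255.255.255.255 - subnet mask
255 - 255 = 0
255 - 255 = 0
255 - 254 = 1
255 - 0 = 255
Wildcard: 0.0.1.255


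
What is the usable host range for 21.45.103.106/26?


Network: 21.45.103.64
Broadcast: 21.45.103.127
First usable = network + 1
Last usable = broadcast - 1
Range: 21.45.103.65 to 21.45.103.126


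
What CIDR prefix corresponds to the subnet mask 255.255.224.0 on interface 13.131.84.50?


Binary: 11111111.11111111.11100000.00000000
Count leading 1s
Prefix: /19


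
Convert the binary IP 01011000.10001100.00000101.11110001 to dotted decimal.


01011000 = 88
10001100 = 140
00000101 = 5
11110001 = 241
IP: 88.140.5.241


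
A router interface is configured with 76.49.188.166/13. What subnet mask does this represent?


/13 means 13 network bits, 19 host bits
Binary: 11111111111110000000000000000000
Mask: 255.248.0.0


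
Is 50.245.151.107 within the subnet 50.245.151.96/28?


Subnet network: 50.245.151.96
Test IP AND mask: 50.245.151.96
Yes, 50.245.151.107 is in 50.245.151.96/28


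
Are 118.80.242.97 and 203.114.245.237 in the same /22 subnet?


Mask: 255.255.252.0
118.80.242.97 AND mask = 118.80.240.0
203.114.245.237 AND mask = 203.114.244.0
No, different subnets (118.80.240.0 vs 203.114.244.0)


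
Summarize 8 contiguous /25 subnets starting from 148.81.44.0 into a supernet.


Original prefix: /25
Number of subnets: 8 = 2^3
New prefix = 25 - 3 = 22
Supernet: 148.81.44.0/22


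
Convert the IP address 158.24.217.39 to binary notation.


158 = 10011110
24 = 00011000
217 = 11011001
39 = 00100111
Binary: 10011110.00011000.11011001.00100111


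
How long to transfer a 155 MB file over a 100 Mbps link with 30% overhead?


Effective throughput = 100 * (1 - 30/100) = 70 Mbps
File size in Mb = 155 * 8 = 1240 Mb
Time = 1240 / 70
Time = 17.7143 seconds


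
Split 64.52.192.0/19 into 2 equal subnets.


New prefix = 19 + 1 = 20
Each subnet has 4096 addresses
  64.52.192.0/20
  64.52.208.0/20
Subnets: 64.52.192.0/20, 64.52.208.0/20


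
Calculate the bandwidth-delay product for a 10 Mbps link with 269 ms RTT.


BDP = bandwidth * RTT
= 10 Mbps * 269 ms
= 10 * 1e6 * 269 / 1000 bits
= 2690000 bits
= 336250 bytes
= 328.3691 KB
BDP = 2690000 bits (336250 bytes)


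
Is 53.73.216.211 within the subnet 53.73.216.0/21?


Subnet network: 53.73.216.0
Test IP AND mask: 53.73.216.0
Yes, 53.73.216.211 is in 53.73.216.0/21


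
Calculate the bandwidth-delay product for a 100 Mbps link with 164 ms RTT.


BDP = bandwidth * RTT
= 100 Mbps * 164 ms
= 100 * 1e6 * 164 / 1000 bits
= 16400000 bits
= 2050000 bytes
= 2001.9531 KB
BDP = 16400000 bits (2050000 bytes)


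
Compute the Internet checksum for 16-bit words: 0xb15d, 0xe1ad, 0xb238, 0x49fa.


Sum all words (with carry folding):
+ 0xb15d = 0xb15d
+ 0xe1ad = 0x930b
+ 0xb238 = 0x4544
+ 0x49fa = 0x8f3e
One's complement: ~0x8f3e
Checksum = 0x70c1


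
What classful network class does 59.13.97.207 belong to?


First octet: 59
Binary: 00111011
0xxxxxxx -> Class A (1-126)
Class A, default mask 255.0.0.0 (/8)


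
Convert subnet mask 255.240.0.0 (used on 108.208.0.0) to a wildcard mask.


Subnet mask: 255.240.0.0
Wildcard = 255.255.255.255 - subnet mask
255 - 255 = 0
255 - 240 = 15
255 - 0 = 255
255 - 0 = 255
Wildcard: 0.15.255.255


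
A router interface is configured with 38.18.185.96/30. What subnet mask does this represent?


/30 means 30 network bits, 2 host bits
Binary: 11111111111111111111111111111100
Mask: 255.255.255.252


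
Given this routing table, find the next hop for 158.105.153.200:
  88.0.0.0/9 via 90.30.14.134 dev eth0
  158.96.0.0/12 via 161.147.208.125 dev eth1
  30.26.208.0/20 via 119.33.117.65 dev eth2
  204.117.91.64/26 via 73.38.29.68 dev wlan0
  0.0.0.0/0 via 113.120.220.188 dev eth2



Longest prefix match for 158.105.153.200:
  /9 88.0.0.0: no
  /12 158.96.0.0: MATCH
  /20 30.26.208.0: no
  /26 204.117.91.64: no
  /0 0.0.0.0: MATCH
Selected: next-hop 161.147.208.125 via eth1 (matched /12)


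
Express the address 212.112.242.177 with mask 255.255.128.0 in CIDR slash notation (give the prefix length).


Binary: 11111111.11111111.10000000.00000000
Count leading 1s
Prefix: /17


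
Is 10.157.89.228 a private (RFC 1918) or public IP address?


RFC 1918 private ranges:
  10.0.0.0/8 (10.0.0.0 - 10.255.255.255)
  172.16.0.0/12 (172.16.0.0 - 172.31.255.255)
  192.168.0.0/16 (192.168.0.0 - 192.168.255.255)
Private (in 10.0.0.0/8)


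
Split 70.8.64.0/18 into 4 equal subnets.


New prefix = 18 + 2 = 20
Each subnet has 4096 addresses
  70.8.64.0/20
  70.8.80.0/20
  70.8.96.0/20
  70.8.112.0/20
Subnets: 70.8.64.0/20, 70.8.80.0/20, 70.8.96.0/20, 70.8.112.0/20


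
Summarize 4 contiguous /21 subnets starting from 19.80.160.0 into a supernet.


Original prefix: /21
Number of subnets: 4 = 2^2
New prefix = 21 - 2 = 19
Supernet: 19.80.160.0/19


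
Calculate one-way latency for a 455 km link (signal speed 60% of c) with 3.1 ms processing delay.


Speed = 0.6 * 3e5 km/s = 180000 km/s
Propagation delay = 455 / 180000 = 0.0025 s = 2.5278 ms
Processing delay = 3.1 ms
Total one-way latency = 5.6278 ms


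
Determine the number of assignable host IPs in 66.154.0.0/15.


Host bits = 32 - 15 = 17
Total addresses = 2^17 = 131072
Usable = total - 2 (network and broadcast)
Usable hosts: 131070


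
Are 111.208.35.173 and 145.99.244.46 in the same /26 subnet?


Mask: 255.255.255.192
111.208.35.173 AND mask = 111.208.35.128
145.99.244.46 AND mask = 145.99.244.0
No, different subnets (111.208.35.128 vs 145.99.244.0)


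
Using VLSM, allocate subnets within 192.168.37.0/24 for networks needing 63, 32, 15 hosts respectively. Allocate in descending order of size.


63 hosts -> /25 (126 usable): 192.168.37.0/25
32 hosts -> /26 (62 usable): 192.168.37.128/26
15 hosts -> /27 (30 usable): 192.168.37.192/27
Allocation: 192.168.37.0/25 (63 hosts, 126 usable); 192.168.37.128/26 (32 hosts, 62 usable); 192.168.37.192/27 (15 hosts, 30 usable)


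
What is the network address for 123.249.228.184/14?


IP:   01111011.11111001.11100100.10111000
Mask: 11111111.11111100.00000000.00000000
AND operation:
Net:  01111011.11111000.00000000.00000000
Network: 123.248.0.0/14


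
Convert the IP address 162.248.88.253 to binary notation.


162 = 10100010
248 = 11111000
88 = 01011000
253 = 11111101
Binary: 10100010.11111000.01011000.11111101


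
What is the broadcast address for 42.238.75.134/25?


Network: 42.238.75.128/25
Host bits = 7
Set all host bits to 1:
Broadcast: 42.238.75.255


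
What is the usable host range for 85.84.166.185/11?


Network: 85.64.0.0
Broadcast: 85.95.255.255
First usable = network + 1
Last usable = broadcast - 1
Range: 85.64.0.1 to 85.95.255.254


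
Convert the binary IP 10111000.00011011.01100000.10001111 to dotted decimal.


10111000 = 184
00011011 = 27
01100000 = 96
10001111 = 143
IP: 184.27.96.143


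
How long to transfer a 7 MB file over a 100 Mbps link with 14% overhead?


Effective throughput = 100 * (1 - 14/100) = 86 Mbps
File size in Mb = 7 * 8 = 56 Mb
Time = 56 / 86
Time = 0.6512 seconds


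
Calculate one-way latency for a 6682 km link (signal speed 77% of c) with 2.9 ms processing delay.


Speed = 0.77 * 3e5 km/s = 231000 km/s
Propagation delay = 6682 / 231000 = 0.0289 s = 28.9264 ms
Processing delay = 2.9 ms
Total one-way latency = 31.8264 ms


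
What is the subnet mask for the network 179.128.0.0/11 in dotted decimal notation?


/11 means 11 network bits, 21 host bits
Binary: 11111111111000000000000000000000
Mask: 255.224.0.0
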